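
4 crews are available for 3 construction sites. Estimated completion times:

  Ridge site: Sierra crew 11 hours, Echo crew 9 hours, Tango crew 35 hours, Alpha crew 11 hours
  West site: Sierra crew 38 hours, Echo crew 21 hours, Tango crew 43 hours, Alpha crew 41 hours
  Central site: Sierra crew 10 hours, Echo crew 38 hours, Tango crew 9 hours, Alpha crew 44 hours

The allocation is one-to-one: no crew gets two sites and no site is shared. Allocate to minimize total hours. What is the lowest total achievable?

Minimum total: 41 hours

Optimal: Sierra crew→Ridge site (11 hours), Echo crew→West site (21 hours), Tango crew→Central site (9 hours) — total 11+21+9 = 41 hours.
Column-greedy (each site in turn goes to its cheapest remaining crew) gives 56 hours, worse by 15.
No other one-to-one assignment undercuts 41 hours.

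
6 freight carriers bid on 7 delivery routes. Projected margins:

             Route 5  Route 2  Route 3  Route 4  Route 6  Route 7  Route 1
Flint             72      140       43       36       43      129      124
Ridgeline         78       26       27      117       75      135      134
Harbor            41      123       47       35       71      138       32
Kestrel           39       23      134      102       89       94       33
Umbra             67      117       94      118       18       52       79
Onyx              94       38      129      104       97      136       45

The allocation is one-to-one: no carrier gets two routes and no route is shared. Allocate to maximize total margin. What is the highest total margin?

Optimal: Flint→Route 2 ($140k), Ridgeline→Route 1 ($134k), Harbor→Route 7 ($138k), Kestrel→Route 3 ($134k), Umbra→Route 4 ($118k), Onyx→Route 6 ($97k) — total 140+134+138+134+118+97 = $761k.
Column-greedy (each route in turn goes to its best remaining carrier) gives $699k, worse by 62.
Next-best assignment: Flint→Route 2, Ridgeline→Route 1, Harbor→Route 7, Kestrel→Route 3, Umbra→Route 4, Onyx→Route 5 = $758k.
No other one-to-one assignment exceeds $761k.

Max total: $761k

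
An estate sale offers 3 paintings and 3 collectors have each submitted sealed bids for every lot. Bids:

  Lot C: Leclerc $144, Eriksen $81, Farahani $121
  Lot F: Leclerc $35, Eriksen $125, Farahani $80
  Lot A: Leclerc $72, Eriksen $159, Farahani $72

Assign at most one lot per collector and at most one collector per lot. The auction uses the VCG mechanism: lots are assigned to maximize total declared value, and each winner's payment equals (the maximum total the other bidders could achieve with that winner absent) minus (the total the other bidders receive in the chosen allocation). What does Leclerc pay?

Leclerc pays $41.

Efficient allocation: Leclerc→Lot C ($144), Eriksen→Lot A ($159), Farahani→Lot F ($80); total welfare W = $383.
Leclerc receives Lot C at value $144, so the others get W − 144 = $239.
Without Leclerc: best allocation of the remaining 2 bidders over all 3 lots is Eriksen→Lot A ($159), Farahani→Lot C ($121), total $280.
VCG payment = (others' best without Leclerc) − (others' welfare with Leclerc) = 280 − 239 = $41.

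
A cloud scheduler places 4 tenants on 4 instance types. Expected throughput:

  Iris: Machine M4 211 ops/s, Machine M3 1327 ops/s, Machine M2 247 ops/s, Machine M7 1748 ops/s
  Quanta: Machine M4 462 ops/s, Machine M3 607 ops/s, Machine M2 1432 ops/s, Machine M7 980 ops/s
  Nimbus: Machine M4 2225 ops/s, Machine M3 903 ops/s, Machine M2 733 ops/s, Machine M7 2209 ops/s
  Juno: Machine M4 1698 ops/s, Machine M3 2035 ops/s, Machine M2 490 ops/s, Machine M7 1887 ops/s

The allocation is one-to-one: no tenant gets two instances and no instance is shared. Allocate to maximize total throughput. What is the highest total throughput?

Max total: 7440 ops/s

Optimal: Iris→Machine M7 (1748 ops/s), Quanta→Machine M2 (1432 ops/s), Nimbus→Machine M4 (2225 ops/s), Juno→Machine M3 (2035 ops/s) — total 1748+1432+2225+2035 = 7440 ops/s.
Next-best assignment: Iris→Machine M3, Quanta→Machine M2, Nimbus→Machine M4, Juno→Machine M7 = 6871 ops/s.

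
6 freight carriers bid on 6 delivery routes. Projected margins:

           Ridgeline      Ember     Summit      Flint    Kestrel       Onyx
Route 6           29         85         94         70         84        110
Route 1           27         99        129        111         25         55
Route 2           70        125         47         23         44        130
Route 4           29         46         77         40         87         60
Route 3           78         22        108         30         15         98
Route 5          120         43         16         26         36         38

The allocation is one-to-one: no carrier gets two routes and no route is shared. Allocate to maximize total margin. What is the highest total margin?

Maximum total: $661k

Optimal: Ridgeline→Route 5 ($120k), Ember→Route 2 ($125k), Summit→Route 3 ($108k), Flint→Route 1 ($111k), Kestrel→Route 4 ($87k), Onyx→Route 6 ($110k) — total 120+125+108+111+87+110 = $661k.
Row-greedy (each carrier in turn takes its best remaining route) gives $629k, worse by 32.
Next-best assignment: Ridgeline→Route 5, Ember→Route 6, Summit→Route 3, Flint→Route 1, Kestrel→Route 4, Onyx→Route 2 = $641k.
Every other assignment is strictly worse.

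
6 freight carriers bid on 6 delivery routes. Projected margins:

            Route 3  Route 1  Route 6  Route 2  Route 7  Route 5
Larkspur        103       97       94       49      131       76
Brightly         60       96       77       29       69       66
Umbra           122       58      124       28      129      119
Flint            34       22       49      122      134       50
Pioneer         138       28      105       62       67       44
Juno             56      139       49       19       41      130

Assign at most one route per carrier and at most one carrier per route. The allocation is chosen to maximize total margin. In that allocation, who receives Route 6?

This is a one-to-one assignment (maximum-weight bipartite matching).
Optimal: Larkspur→Route 7 ($131k), Brightly→Route 1 ($96k), Umbra→Route 6 ($124k), Flint→Route 2 ($122k), Pioneer→Route 3 ($138k), Juno→Route 5 ($130k) — total 131+96+124+122+138+130 = $741k.
Max-entry greedy (repeatedly take the single best remaining cell) gives $640k, worse by 101.
Next-best assignment: Larkspur→Route 7, Brightly→Route 6, Umbra→Route 5, Flint→Route 2, Pioneer→Route 3, Juno→Route 1 = $726k.
Checked against all permutations: $741k is optimal.
Umbra's own top route is Route 7 ($129k), but forcing Umbra→Route 7 and reassigning the rest optimally gives only $709k — worse by 32.

Umbra receives Route 6.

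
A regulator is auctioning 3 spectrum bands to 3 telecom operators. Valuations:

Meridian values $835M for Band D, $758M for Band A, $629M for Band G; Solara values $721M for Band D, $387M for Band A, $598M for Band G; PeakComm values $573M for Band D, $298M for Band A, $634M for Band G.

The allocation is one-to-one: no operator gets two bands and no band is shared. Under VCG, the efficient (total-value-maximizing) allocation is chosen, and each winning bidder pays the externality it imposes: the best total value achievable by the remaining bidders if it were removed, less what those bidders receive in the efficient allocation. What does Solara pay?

Solara pays $77M.

Efficient allocation: Meridian→Band A ($758M), Solara→Band D ($721M), PeakComm→Band G ($634M); total welfare W = $2113M.
Solara receives Band D at value $721M, so the others get W − 721 = $1392M.
Without Solara: best allocation of the remaining 2 bidders over all 3 bands is Meridian→Band D ($835M), PeakComm→Band G ($634M), total $1469M.
VCG payment = (others' best without Solara) − (others' welfare with Solara) = 1469 − 1392 = $77M.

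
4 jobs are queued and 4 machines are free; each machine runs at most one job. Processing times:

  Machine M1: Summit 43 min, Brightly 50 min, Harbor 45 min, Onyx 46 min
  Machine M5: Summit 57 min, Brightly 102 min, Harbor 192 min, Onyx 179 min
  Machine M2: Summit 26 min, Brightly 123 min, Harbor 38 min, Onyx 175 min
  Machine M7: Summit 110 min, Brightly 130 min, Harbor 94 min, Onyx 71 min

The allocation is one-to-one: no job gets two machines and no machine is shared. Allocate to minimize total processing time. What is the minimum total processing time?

Minimum total: 216 min

Optimal: Summit→Machine M5 (57 min), Brightly→Machine M1 (50 min), Harbor→Machine M2 (38 min), Onyx→Machine M7 (71 min) — total 57+50+38+71 = 216 min.
Min-entry greedy (repeatedly take the single cheapest remaining cell) gives 244 min, worse by 28.
Swapping Harbor↔Brightly (Harbor→Machine M1 45 min, Brightly→Machine M2 123 min) adds 80.
Every other assignment is strictly worse.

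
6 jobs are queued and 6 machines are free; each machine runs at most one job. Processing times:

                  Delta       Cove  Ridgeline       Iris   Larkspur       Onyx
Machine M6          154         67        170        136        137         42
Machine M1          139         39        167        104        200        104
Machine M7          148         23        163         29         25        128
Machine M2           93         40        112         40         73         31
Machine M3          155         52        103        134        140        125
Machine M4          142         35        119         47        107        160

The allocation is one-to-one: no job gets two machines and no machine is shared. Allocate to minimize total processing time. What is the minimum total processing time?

Min total: 349 min

Optimal: Delta→Machine M2 (93 min), Cove→Machine M1 (39 min), Ridgeline→Machine M3 (103 min), Iris→Machine M4 (47 min), Larkspur→Machine M7 (25 min), Onyx→Machine M6 (42 min) — total 93+39+103+47+25+42 = 349 min.
Min-entry greedy (repeatedly take the single cheapest remaining cell) gives 480 min, worse by 131.
Next-best assignment: Delta→Machine M1, Cove→Machine M4, Ridgeline→Machine M3, Iris→Machine M2, Larkspur→Machine M7, Onyx→Machine M6 = 384 min.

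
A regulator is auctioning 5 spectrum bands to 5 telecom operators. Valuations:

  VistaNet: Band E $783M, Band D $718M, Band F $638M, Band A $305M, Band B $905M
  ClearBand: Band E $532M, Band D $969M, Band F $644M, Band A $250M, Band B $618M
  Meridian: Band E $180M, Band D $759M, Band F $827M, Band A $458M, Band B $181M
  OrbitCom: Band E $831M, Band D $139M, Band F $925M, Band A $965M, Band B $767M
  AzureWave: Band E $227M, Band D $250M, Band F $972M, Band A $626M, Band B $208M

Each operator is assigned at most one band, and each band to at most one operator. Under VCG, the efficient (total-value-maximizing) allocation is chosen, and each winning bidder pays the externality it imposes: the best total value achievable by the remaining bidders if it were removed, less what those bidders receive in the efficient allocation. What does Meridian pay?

Meridian pays $480M.

Efficient allocation: VistaNet→Band B ($905M), ClearBand→Band D ($969M), Meridian→Band F ($827M), OrbitCom→Band E ($831M), AzureWave→Band A ($626M); total welfare W = $4158M.
Meridian receives Band F at value $827M, so the others get W − 827 = $3331M.
Without Meridian: best allocation of the remaining 4 bidders over all 5 bands is VistaNet→Band B ($905M), ClearBand→Band D ($969M), OrbitCom→Band A ($965M), AzureWave→Band F ($972M), total $3811M.
VCG payment = (others' best without Meridian) − (others' welfare with Meridian) = 3811 − 3331 = $480M.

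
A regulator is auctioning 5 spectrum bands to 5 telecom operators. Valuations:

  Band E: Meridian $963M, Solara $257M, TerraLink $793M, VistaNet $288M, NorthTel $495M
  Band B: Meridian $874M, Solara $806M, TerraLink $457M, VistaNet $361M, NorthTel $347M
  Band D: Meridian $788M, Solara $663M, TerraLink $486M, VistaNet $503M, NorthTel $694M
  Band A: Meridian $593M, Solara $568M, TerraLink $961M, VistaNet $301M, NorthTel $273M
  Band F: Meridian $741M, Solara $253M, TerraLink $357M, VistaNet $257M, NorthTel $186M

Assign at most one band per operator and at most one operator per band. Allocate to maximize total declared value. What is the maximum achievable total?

Optimal: Meridian→Band E ($963M), Solara→Band B ($806M), TerraLink→Band A ($961M), VistaNet→Band F ($257M), NorthTel→Band D ($694M) — total 963+806+961+257+694 = $3681M.
Row-greedy (each operator in turn takes its best remaining band) gives $3419M, worse by 262.
No other one-to-one assignment exceeds $3681M.

Max total: $3681M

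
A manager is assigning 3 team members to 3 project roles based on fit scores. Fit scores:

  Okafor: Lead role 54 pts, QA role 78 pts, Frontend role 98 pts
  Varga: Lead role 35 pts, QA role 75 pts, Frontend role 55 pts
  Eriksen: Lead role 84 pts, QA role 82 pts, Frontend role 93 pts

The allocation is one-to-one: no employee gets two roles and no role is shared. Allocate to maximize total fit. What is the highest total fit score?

Max total: 257 pts

This is the linear assignment problem.
Optimal: Okafor→Frontend role (98 pts), Varga→QA role (75 pts), Eriksen→Lead role (84 pts) — total 98+75+84 = 257 pts.
Column-greedy (each role in turn goes to its best remaining employee) gives 217 pts, worse by 40.
Checked against all permutations: 257 pts is optimal.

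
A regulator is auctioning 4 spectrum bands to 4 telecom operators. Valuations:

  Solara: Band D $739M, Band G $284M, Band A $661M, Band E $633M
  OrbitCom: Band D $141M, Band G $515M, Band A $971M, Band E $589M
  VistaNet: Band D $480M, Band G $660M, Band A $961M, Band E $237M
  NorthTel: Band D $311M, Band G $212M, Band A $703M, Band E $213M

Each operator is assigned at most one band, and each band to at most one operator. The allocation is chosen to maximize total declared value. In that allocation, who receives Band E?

Optimal: Solara→Band D ($739M), OrbitCom→Band E ($589M), VistaNet→Band G ($660M), NorthTel→Band A ($703M) — total 739+589+660+703 = $2691M.
Max-entry greedy (repeatedly take the single best remaining cell) gives $2583M, worse by 108.
No other one-to-one assignment exceeds $2691M.
OrbitCom's own top band is Band A ($971M), but forcing OrbitCom→Band A and reassigning the rest optimally gives only $2583M — worse by 108.

OrbitCom receives Band E.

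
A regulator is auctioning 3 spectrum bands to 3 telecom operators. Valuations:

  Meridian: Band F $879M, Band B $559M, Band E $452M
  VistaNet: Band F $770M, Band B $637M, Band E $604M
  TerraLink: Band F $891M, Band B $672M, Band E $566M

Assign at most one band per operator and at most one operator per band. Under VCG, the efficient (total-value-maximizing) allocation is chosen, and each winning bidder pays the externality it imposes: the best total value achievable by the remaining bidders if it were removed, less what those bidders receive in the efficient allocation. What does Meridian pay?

Meridian pays $252M.

Efficient allocation: Meridian→Band F ($879M), VistaNet→Band E ($604M), TerraLink→Band B ($672M); total welfare W = $2155M.
Meridian receives Band F at value $879M, so the others get W − 879 = $1276M.
Without Meridian: best allocation of the remaining 2 bidders over all 3 bands is VistaNet→Band B ($637M), TerraLink→Band F ($891M), total $1528M.
VCG payment = (others' best without Meridian) − (others' welfare with Meridian) = 1528 − 1276 = $252M.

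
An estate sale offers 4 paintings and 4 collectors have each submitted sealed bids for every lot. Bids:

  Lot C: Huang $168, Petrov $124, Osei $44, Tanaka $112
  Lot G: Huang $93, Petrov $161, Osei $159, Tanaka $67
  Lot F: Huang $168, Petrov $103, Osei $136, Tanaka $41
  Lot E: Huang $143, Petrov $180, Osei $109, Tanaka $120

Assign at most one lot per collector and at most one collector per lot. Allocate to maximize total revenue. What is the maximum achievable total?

Max total: $619

Optimal: Huang→Lot F ($168), Petrov→Lot E ($180), Osei→Lot G ($159), Tanaka→Lot C ($112) — total 168+180+159+112 = $619.
Row-greedy (each collector in turn takes its best remaining lot) gives $548, worse by 71.
Next-best assignment: Huang→Lot C, Petrov→Lot G, Osei→Lot F, Tanaka→Lot E = $585.
Swapping Osei↔Tanaka (Osei→Lot C $44, Tanaka→Lot G $67) loses 160.
Every other assignment is strictly worse.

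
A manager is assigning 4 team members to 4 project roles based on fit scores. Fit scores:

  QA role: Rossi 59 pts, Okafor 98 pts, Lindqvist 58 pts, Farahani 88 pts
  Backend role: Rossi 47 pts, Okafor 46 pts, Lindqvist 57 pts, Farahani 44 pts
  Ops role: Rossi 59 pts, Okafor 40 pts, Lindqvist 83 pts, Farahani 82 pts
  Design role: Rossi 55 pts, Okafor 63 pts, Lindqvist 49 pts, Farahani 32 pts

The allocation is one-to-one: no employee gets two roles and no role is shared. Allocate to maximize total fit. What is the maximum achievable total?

Treat this as an assignment problem: match each employee to one role.
Optimal: Rossi→Design role (55 pts), Okafor→QA role (98 pts), Lindqvist→Backend role (57 pts), Farahani→Ops role (82 pts) — total 55+98+57+82 = 292 pts.
Max-entry greedy (repeatedly take the single best remaining cell) gives 280 pts, worse by 12.

Maximum total: 292 pts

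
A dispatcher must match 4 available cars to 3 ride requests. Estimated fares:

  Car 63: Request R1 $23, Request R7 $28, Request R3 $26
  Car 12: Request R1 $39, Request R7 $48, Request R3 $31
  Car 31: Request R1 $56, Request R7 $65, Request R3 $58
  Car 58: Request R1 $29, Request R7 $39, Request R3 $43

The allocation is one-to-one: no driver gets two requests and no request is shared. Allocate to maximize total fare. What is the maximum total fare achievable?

Max total: $147

Optimal: Car 12→Request R1 ($39), Car 31→Request R7 ($65), Car 58→Request R3 ($43) — total 39+65+43 = $147.
Checked against all permutations: $147 is optimal.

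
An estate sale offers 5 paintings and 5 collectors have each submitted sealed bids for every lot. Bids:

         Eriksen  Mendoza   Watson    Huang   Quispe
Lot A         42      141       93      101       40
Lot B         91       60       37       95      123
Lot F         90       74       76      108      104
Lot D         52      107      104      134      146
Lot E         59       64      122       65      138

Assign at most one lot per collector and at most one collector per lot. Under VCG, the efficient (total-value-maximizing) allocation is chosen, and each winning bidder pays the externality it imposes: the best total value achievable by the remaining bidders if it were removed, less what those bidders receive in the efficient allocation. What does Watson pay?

Watson pays $16.

Efficient allocation: Eriksen→Lot F ($90), Mendoza→Lot A ($141), Watson→Lot E ($122), Huang→Lot D ($134), Quispe→Lot B ($123); total welfare W = $610.
Watson receives Lot E at value $122, so the others get W − 122 = $488.
Without Watson: best allocation of the remaining 4 bidders over all 5 lots is Eriksen→Lot B ($91), Mendoza→Lot A ($141), Huang→Lot D ($134), Quispe→Lot E ($138), total $504.
VCG payment = (others' best without Watson) − (others' welfare with Watson) = 504 − 488 = $16.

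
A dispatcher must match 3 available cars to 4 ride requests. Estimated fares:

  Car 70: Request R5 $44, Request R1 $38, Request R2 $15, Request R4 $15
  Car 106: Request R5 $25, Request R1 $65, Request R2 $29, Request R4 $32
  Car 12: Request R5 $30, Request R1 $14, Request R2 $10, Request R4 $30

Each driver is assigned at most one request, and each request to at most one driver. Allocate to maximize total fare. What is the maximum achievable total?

Maximum total: $139

Treat this as an assignment problem: match each driver to one request.
Optimal: Car 70→Request R5 ($44), Car 106→Request R1 ($65), Car 12→Request R4 ($30) — total 44+65+30 = $139.
Column-greedy (each request in turn goes to its best remaining driver) gives $119, worse by 20.
Next-best assignment: Car 70→Request R5, Car 106→Request R1, Car 12→Request R2 = $119.
No other one-to-one assignment exceeds $139.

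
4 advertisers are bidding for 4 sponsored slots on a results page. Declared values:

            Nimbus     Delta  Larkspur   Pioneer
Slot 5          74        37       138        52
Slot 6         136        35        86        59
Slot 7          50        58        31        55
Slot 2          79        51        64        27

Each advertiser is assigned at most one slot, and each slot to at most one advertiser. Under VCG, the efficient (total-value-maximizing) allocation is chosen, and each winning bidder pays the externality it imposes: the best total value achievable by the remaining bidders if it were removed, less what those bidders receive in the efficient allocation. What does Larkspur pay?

Efficient allocation: Nimbus→Slot 6 ($136), Delta→Slot 2 ($51), Larkspur→Slot 5 ($138), Pioneer→Slot 7 ($55); total welfare W = $380.
Larkspur receives Slot 5 at value $138, so the others get W − 138 = $242.
Without Larkspur: best allocation of the remaining 3 bidders over all 4 slots is Nimbus→Slot 6 ($136), Delta→Slot 7 ($58), Pioneer→Slot 5 ($52), total $246.
VCG payment = (others' best without Larkspur) − (others' welfare with Larkspur) = 246 − 242 = $4.

Larkspur pays $4.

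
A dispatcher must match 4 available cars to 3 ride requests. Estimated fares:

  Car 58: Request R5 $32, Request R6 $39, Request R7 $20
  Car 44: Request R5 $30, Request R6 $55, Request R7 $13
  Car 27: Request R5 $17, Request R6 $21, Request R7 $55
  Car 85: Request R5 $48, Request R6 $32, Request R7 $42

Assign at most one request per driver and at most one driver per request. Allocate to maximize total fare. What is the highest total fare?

Maximum total: $158

Optimal: Car 85→Request R5 ($48), Car 44→Request R6 ($55), Car 27→Request R7 ($55) — total 48+55+55 = $158.
Row-greedy (each driver in turn takes its best remaining request) gives $124, worse by 34.
Next-best assignment: Car 58→Request R5, Car 44→Request R6, Car 27→Request R7 = $142.
Swapping Car 27↔Car 44 (Car 27→Request R6 $21, Car 44→Request R7 $13) loses 76.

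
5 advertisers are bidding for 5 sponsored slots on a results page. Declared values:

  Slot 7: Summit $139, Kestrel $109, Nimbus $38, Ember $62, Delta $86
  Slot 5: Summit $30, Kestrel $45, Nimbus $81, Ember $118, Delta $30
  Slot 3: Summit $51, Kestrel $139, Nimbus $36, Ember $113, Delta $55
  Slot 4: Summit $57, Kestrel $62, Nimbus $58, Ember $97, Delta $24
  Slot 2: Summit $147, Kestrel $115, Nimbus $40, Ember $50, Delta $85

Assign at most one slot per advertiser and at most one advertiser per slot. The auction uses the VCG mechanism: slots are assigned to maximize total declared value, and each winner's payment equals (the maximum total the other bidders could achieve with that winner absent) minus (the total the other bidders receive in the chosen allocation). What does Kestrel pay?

Efficient allocation: Summit→Slot 2 ($147), Kestrel→Slot 3 ($139), Nimbus→Slot 5 ($81), Ember→Slot 4 ($97), Delta→Slot 7 ($86); total welfare W = $550.
Kestrel receives Slot 3 at value $139, so the others get W − 139 = $411.
Without Kestrel: best allocation of the remaining 4 bidders over all 5 slots is Summit→Slot 2 ($147), Nimbus→Slot 5 ($81), Ember→Slot 3 ($113), Delta→Slot 7 ($86), total $427.
VCG payment = (others' best without Kestrel) − (others' welfare with Kestrel) = 427 − 411 = $16.

Kestrel pays $16.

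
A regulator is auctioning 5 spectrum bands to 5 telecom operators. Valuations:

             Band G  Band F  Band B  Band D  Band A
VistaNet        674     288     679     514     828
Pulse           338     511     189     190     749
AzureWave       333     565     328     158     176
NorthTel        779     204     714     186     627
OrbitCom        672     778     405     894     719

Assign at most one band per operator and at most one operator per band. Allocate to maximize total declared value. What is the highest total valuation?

Optimal: VistaNet→Band B ($679M), Pulse→Band A ($749M), AzureWave→Band F ($565M), NorthTel→Band G ($779M), OrbitCom→Band D ($894M) — total 679+749+565+779+894 = $3666M.
Row-greedy (each operator in turn takes its best remaining band) gives $3280M, worse by 386.
Next-best assignment: VistaNet→Band G, Pulse→Band A, AzureWave→Band F, NorthTel→Band B, OrbitCom→Band D = $3596M.
Checked against all permutations: $3666M is optimal.

Maximum total: $3666M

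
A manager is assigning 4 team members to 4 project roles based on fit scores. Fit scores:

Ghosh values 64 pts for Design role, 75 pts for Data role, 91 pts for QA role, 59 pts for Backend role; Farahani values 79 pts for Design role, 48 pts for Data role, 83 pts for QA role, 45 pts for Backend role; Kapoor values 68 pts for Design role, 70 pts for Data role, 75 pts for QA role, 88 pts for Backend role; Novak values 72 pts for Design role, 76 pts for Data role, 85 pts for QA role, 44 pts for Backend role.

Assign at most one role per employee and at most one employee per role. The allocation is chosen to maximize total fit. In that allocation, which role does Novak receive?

Novak receives Data role.

Optimal: Ghosh→QA role (91 pts), Farahani→Design role (79 pts), Kapoor→Backend role (88 pts), Novak→Data role (76 pts) — total 91+79+88+76 = 334 pts.
Next-best assignment: Ghosh→Data role, Farahani→Design role, Kapoor→Backend role, Novak→QA role = 327 pts.
Novak's own top role is QA role (85 pts), but forcing Novak→QA role and reassigning the rest optimally gives only 327 pts — worse by 7.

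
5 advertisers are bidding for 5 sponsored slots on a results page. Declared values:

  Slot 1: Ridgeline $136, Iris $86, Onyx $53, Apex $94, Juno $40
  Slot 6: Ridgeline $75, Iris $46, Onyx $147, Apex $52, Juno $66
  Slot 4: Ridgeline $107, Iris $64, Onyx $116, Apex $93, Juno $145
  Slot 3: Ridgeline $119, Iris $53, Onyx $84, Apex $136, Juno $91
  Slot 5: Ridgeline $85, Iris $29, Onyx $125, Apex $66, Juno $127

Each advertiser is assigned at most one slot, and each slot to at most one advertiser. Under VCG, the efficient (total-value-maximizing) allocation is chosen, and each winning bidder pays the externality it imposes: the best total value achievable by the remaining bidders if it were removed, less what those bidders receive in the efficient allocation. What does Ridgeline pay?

Efficient allocation: Ridgeline→Slot 1 ($136), Iris→Slot 4 ($64), Onyx→Slot 6 ($147), Apex→Slot 3 ($136), Juno→Slot 5 ($127); total welfare W = $610.
Ridgeline receives Slot 1 at value $136, so the others get W − 136 = $474.
Without Ridgeline: best allocation of the remaining 4 bidders over all 5 slots is Iris→Slot 1 ($86), Onyx→Slot 6 ($147), Apex→Slot 3 ($136), Juno→Slot 4 ($145), total $514.
VCG payment = (others' best without Ridgeline) − (others' welfare with Ridgeline) = 514 − 474 = $40.

Ridgeline pays $40.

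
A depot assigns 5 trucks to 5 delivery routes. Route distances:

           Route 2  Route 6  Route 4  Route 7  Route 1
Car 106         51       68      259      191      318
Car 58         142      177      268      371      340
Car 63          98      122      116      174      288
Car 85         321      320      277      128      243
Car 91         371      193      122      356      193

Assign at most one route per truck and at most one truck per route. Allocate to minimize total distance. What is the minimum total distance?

Min total: 647 km

Optimal: Car 106→Route 6 (68 km), Car 58→Route 2 (142 km), Car 63→Route 4 (116 km), Car 85→Route 7 (128 km), Car 91→Route 1 (193 km) — total 68+142+116+128+193 = 647 km.
Min-entry greedy (repeatedly take the single cheapest remaining cell) gives 665 km, worse by 18.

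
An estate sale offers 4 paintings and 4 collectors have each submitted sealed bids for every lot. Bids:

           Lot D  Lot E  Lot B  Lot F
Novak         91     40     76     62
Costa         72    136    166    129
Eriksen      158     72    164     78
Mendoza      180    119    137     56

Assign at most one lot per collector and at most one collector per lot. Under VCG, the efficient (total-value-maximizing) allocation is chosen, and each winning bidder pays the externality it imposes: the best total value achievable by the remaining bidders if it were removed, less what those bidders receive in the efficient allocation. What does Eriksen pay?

Efficient allocation: Novak→Lot F ($62), Costa→Lot E ($136), Eriksen→Lot B ($164), Mendoza→Lot D ($180); total welfare W = $542.
Eriksen receives Lot B at value $164, so the others get W − 164 = $378.
Without Eriksen: best allocation of the remaining 3 bidders over all 4 lots is Novak→Lot F ($62), Costa→Lot B ($166), Mendoza→Lot D ($180), total $408.
VCG payment = (others' best without Eriksen) − (others' welfare with Eriksen) = 408 − 378 = $30.

Eriksen pays $30.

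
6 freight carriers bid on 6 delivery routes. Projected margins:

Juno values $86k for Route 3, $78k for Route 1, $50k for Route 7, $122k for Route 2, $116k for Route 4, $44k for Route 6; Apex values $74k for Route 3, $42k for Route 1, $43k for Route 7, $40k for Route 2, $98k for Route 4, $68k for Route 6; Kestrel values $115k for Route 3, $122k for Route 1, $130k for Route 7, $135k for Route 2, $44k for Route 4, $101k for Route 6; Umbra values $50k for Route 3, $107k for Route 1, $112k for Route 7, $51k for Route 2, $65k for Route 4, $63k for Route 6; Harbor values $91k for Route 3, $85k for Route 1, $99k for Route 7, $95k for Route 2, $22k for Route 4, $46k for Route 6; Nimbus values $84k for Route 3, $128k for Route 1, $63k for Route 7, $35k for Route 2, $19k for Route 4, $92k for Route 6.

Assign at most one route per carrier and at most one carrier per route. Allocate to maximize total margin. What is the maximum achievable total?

Treat this as an assignment problem: match each carrier to one route.
Optimal: Juno→Route 2 ($122k), Apex→Route 4 ($98k), Kestrel→Route 6 ($101k), Umbra→Route 7 ($112k), Harbor→Route 3 ($91k), Nimbus→Route 1 ($128k) — total 122+98+101+112+91+128 = $652k.
Row-greedy (each carrier in turn takes its best remaining route) gives $640k, worse by 12.
Next-best assignment: Juno→Route 4, Apex→Route 6, Kestrel→Route 2, Umbra→Route 7, Harbor→Route 3, Nimbus→Route 1 = $650k.

Max total: $652k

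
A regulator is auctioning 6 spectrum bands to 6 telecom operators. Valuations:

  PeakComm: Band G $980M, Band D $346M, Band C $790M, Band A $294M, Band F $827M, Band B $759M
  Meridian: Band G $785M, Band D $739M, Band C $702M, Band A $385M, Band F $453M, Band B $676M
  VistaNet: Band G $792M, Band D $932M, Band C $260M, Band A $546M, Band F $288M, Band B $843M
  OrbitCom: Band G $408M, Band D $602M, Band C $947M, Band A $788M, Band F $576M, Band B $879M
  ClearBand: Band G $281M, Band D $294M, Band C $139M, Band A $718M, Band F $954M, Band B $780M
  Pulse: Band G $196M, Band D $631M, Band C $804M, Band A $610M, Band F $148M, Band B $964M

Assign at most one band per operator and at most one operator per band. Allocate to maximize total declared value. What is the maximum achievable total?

Treat this as an assignment problem: match each operator to one band.
Optimal: PeakComm→Band G ($980M), Meridian→Band C ($702M), VistaNet→Band D ($932M), OrbitCom→Band A ($788M), ClearBand→Band F ($954M), Pulse→Band B ($964M) — total 980+702+932+788+954+964 = $5320M.
Checked against all permutations: $5320M is optimal.

Max total: $5320M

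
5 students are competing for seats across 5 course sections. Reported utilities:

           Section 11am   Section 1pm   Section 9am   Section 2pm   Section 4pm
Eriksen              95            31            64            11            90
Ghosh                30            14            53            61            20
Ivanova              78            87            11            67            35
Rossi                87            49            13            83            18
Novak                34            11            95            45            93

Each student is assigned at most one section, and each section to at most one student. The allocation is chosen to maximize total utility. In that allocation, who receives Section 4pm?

Eriksen receives Section 4pm.

Optimal: Eriksen→Section 4pm (90 points), Ghosh→Section 2pm (61 points), Ivanova→Section 1pm (87 points), Rossi→Section 11am (87 points), Novak→Section 9am (95 points) — total 90+61+87+87+95 = 420 points.
Next-best assignment: Eriksen→Section 11am, Ghosh→Section 9am, Ivanova→Section 1pm, Rossi→Section 2pm, Novak→Section 4pm = 411 points.
Eriksen's own top section is Section 11am (95 points), but forcing Eriksen→Section 11am and reassigning the rest optimally gives only 411 points — worse by 9.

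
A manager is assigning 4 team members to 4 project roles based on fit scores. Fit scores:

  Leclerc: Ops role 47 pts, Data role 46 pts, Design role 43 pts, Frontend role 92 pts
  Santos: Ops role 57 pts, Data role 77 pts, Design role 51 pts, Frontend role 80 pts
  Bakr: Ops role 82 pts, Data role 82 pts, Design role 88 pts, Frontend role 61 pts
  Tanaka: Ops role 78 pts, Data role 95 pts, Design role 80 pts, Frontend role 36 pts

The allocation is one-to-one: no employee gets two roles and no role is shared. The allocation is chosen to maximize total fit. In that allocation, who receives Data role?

Santos receives Data role.

Optimal: Leclerc→Frontend role (92 pts), Santos→Data role (77 pts), Bakr→Design role (88 pts), Tanaka→Ops role (78 pts) — total 92+77+88+78 = 335 pts.
Column-greedy (each role in turn goes to its best remaining employee) gives 320 pts, worse by 15.
Next-best assignment: Leclerc→Frontend role, Santos→Ops role, Bakr→Design role, Tanaka→Data role = 332 pts.
Santos's own top role is Frontend role (80 pts), but forcing Santos→Frontend role and reassigning the rest optimally gives only 310 pts — worse by 25.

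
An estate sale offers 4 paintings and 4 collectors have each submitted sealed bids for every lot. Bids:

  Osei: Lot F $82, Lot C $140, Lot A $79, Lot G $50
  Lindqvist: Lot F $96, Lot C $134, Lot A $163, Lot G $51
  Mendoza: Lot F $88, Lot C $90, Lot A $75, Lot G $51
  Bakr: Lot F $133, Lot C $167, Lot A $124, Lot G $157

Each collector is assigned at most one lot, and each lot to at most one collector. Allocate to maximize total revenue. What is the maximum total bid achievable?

Max total: $548

Treat this as an assignment problem: match each collector to one lot.
Optimal: Osei→Lot C ($140), Lindqvist→Lot A ($163), Mendoza→Lot F ($88), Bakr→Lot G ($157) — total 140+163+88+157 = $548.
Column-greedy (each lot in turn goes to its best remaining collector) gives $487, worse by 61.
No other one-to-one assignment exceeds $548.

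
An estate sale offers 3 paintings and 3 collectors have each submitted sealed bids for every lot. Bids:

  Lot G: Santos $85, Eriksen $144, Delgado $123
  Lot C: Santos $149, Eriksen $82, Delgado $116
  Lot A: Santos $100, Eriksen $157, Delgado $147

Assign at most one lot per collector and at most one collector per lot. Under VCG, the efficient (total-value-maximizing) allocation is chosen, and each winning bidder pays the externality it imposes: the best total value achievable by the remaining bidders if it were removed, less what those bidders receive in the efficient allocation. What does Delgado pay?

Efficient allocation: Santos→Lot C ($149), Eriksen→Lot G ($144), Delgado→Lot A ($147); total welfare W = $440.
Delgado receives Lot A at value $147, so the others get W − 147 = $293.
Without Delgado: best allocation of the remaining 2 bidders over all 3 lots is Santos→Lot C ($149), Eriksen→Lot A ($157), total $306.
VCG payment = (others' best without Delgado) − (others' welfare with Delgado) = 306 − 293 = $13.

Delgado pays $13.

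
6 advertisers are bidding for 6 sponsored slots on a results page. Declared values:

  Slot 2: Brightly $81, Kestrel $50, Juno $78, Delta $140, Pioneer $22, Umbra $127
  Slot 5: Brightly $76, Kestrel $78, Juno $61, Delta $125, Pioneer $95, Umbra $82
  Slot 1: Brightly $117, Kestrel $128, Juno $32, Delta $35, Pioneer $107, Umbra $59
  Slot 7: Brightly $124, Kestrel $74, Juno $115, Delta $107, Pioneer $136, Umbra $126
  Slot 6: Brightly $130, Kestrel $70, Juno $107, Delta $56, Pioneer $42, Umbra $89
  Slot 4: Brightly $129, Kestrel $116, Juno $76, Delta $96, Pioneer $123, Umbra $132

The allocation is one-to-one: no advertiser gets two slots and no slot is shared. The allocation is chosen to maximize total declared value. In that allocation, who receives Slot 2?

Umbra receives Slot 2.

Treat this as an assignment problem: match each advertiser to one slot.
Optimal: Brightly→Slot 4 ($129), Kestrel→Slot 1 ($128), Juno→Slot 6 ($107), Delta→Slot 5 ($125), Pioneer→Slot 7 ($136), Umbra→Slot 2 ($127) — total 129+128+107+125+136+127 = $752.
Max-entry greedy (repeatedly take the single best remaining cell) gives $727, worse by 25.
Swapping Juno↔Kestrel (Juno→Slot 1 $32, Kestrel→Slot 6 $70) loses 133.
Checked against all permutations: $752 is optimal.
Umbra's own top slot is Slot 4 ($132), but forcing Umbra→Slot 4 and reassigning the rest optimally gives only $740 — worse by 12.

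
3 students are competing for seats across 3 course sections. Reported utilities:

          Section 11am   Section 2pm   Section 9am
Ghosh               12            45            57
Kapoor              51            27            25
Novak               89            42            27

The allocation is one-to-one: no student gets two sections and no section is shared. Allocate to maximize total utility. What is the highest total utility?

Maximum total: 173 points

Treat this as an assignment problem: match each student to one section.
Optimal: Ghosh→Section 9am (57 points), Kapoor→Section 2pm (27 points), Novak→Section 11am (89 points) — total 57+27+89 = 173 points.
Row-greedy (each student in turn takes its best remaining section) gives 150 points, worse by 23.
Next-best assignment: Ghosh→Section 2pm, Kapoor→Section 9am, Novak→Section 11am = 159 points.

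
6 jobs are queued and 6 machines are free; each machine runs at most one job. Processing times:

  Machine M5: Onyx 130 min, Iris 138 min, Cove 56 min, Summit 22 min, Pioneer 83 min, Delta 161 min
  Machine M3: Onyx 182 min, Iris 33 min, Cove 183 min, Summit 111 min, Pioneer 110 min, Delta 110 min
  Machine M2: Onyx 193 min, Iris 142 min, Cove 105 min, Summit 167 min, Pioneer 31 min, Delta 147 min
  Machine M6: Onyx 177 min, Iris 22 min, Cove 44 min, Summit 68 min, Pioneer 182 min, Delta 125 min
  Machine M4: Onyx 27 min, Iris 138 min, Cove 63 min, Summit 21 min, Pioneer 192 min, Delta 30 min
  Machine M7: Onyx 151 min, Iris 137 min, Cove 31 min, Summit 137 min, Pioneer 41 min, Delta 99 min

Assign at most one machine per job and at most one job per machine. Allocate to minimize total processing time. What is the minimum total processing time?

Optimal: Onyx→Machine M4 (27 min), Iris→Machine M6 (22 min), Cove→Machine M7 (31 min), Summit→Machine M5 (22 min), Pioneer→Machine M2 (31 min), Delta→Machine M3 (110 min) — total 27+22+31+22+31+110 = 243 min.
Min-entry greedy (repeatedly take the single cheapest remaining cell) gives 345 min, worse by 102.
Next-best assignment: Onyx→Machine M4, Iris→Machine M3, Cove→Machine M6, Summit→Machine M5, Pioneer→Machine M2, Delta→Machine M7 = 256 min.
Every other assignment is strictly worse.

Minimum total: 243 min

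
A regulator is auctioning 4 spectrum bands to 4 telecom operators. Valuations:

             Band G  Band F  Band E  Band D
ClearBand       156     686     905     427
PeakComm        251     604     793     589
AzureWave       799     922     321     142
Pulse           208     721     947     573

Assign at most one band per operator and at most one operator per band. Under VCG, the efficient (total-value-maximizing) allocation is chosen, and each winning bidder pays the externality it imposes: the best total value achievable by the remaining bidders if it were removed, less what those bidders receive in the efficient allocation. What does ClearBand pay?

ClearBand pays $123M.

Efficient allocation: ClearBand→Band F ($686M), PeakComm→Band D ($589M), AzureWave→Band G ($799M), Pulse→Band E ($947M); total welfare W = $3021M.
ClearBand receives Band F at value $686M, so the others get W − 686 = $2335M.
Without ClearBand: best allocation of the remaining 3 bidders over all 4 bands is PeakComm→Band D ($589M), AzureWave→Band F ($922M), Pulse→Band E ($947M), total $2458M.
VCG payment = (others' best without ClearBand) − (others' welfare with ClearBand) = 2458 − 2335 = $123M.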